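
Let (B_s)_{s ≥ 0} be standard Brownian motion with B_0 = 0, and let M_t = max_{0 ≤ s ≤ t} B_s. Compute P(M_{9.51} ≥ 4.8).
P(M_{9.51} ≥ 4.8) = 2·P(B_{9.51} ≥ 4.8) = 2(1 − Φ(4.8/√9.51)) ≈ 0.1196

By the reflection principle for Brownian motion, P(M_t ≥ a) = 2 · P(B_t ≥ a) for a ≥ 0. Since B_t ~ N(0, t), P(B_t ≥ 4.8) = 1 − Φ(4.8/√t) = 1 − Φ(4.8/√9.51) = 1 − Φ(1.5565). So
  P(M_{9.51} ≥ 4.8) = 2(1 − Φ(1.5565)) ≈ 0.1196.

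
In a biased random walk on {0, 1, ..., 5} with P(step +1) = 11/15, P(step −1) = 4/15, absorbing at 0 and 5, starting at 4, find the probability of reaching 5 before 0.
P(hit 5 before 0) = (1 − (4/11)^4) / (1 − (4/11)^5) = 22605/22861

Let u_k denote P(reach 5 before 0 | start at k). Boundary: u_0 = 0, u_5 = 1. Recurrence: u_k = 11/15·u_{k+1} + 4/15·u_{k-1} for 1 ≤ k ≤ 4. Try u_k = A + B·r^k with r = q/p = (4/15)/(11/15) = 4/11. Substitution satisfies the recurrence; boundary conditions give:
  u_k = (1 − r^k) / (1 − r^N) = (1 − (4/11)^4) / (1 − (4/11)^5) = 22605/22861.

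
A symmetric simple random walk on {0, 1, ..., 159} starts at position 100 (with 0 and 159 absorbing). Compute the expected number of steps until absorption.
E[τ | X_0 = 100] = 5900

Let v_k = E[τ | X_0 = k]. Boundary: v_0 = v_159 = 0. Recurrence: v_k = 1 + (v_{k-1} + v_{k+1})/2 for 1 ≤ k ≤ 158. The particular solution to v_k − (v_{k-1} + v_{k+1})/2 = 1 is v_k = −k^2. Adding homogeneous solution A + B k and matching boundaries gives v_k = k (159 − k). Substituting k = 100: v_100 = 100 · 59 = 5900.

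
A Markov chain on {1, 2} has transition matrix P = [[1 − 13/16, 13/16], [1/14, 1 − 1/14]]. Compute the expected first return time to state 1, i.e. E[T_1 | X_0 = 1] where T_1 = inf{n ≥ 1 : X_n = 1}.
E[T_1 | X_0 = 1] = 1/π_1 = 99/8

For an irreducible recurrent Markov chain with stationary distribution π, E[T_i | X_0 = i] = 1/π_i (Kac's formula). Here π_1 = (1/14)/(13/16 + 1/14) = (1/14)/(99/112) = 8/99, so E[T_1 | X_0 = 1] = 1/π_1 = (13/16 + 1/14)/(1/14) = (99/112)/(1/14) = 99/8.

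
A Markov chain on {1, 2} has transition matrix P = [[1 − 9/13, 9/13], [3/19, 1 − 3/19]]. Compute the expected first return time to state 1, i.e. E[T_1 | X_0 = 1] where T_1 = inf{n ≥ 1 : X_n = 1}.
E[T_1 | X_0 = 1] = 1/π_1 = 70/13

For an irreducible recurrent Markov chain with stationary distribution π, E[T_i | X_0 = i] = 1/π_i (Kac's formula). Here π_1 = (3/19)/(9/13 + 3/19) = (3/19)/(210/247) = 13/70, so E[T_1 | X_0 = 1] = 1/π_1 = (9/13 + 3/19)/(3/19) = (210/247)/(3/19) = 70/13.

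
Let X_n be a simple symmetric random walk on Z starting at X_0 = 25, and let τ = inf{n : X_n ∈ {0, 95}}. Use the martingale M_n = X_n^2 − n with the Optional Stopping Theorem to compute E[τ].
E[τ] = 1750

M_n = X_n^2 − n is a martingale (since E[X_{n+1}^2 | F_n] = X_n^2 + 1). By OST (τ has finite mean in a bounded region), E[M_τ] = E[M_0] = X_0^2 − 0 = 25^2 = 625. Also E[M_τ] = E[X_τ^2] − E[τ]. The walk exits at 0 or 95, with P(hit 95 first) = 25/95, so E[X_τ^2] = 95^2 · 25/95 + 0 = 2375. Thus E[τ] = E[X_τ^2] − E[M_τ] = 2375 − 625 = 1750 = 25(95 − 25) = 1750.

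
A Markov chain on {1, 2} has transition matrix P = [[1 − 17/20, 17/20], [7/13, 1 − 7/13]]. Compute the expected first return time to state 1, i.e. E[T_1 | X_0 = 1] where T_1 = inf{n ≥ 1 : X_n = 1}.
E[T_1 | X_0 = 1] = 1/π_1 = 361/140

For an irreducible recurrent Markov chain with stationary distribution π, E[T_i | X_0 = i] = 1/π_i (Kac's formula). Here π_1 = (7/13)/(17/20 + 7/13) = (7/13)/(361/260) = 140/361, so E[T_1 | X_0 = 1] = 1/π_1 = (17/20 + 7/13)/(7/13) = (361/260)/(7/13) = 361/140.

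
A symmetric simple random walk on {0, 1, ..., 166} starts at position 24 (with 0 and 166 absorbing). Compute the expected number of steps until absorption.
E[τ | X_0 = 24] = 3408

Let v_k = E[τ | X_0 = k]. Boundary: v_0 = v_166 = 0. Recurrence: v_k = 1 + (v_{k-1} + v_{k+1})/2 for 1 ≤ k ≤ 165. The particular solution to v_k − (v_{k-1} + v_{k+1})/2 = 1 is v_k = −k^2. Adding homogeneous solution A + B k and matching boundaries gives v_k = k (166 − k). Substituting k = 24: v_24 = 24 · 142 = 3408.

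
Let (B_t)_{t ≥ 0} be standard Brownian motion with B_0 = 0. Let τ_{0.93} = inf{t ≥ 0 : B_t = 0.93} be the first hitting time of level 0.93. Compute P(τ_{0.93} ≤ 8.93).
P(τ_{0.93} ≤ 8.93) = 2(1 − Φ(0.93/√8.93)) = 2(1 − Φ(0.3112)) ≈ 0.7556

By the reflection principle for standard BM, P(τ_b ≤ t) = 2 · P(B_t ≥ b). Since B_t ~ N(0, t), P(B_t ≥ 0.93) = 1 − Φ(0.93/√t) = 1 − Φ(0.93/√8.93) = 1 − Φ(0.3112) ≈ 0.37782. Doubling: P(τ_{0.93} ≤ 8.93) ≈ 2 · 0.37782 = 0.75564 ≈ 0.7556.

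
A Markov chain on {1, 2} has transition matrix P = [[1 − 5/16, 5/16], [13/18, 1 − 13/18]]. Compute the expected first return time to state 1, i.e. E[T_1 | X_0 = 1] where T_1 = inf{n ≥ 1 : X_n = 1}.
E[T_1 | X_0 = 1] = 1/π_1 = 149/104

For an irreducible recurrent Markov chain with stationary distribution π, E[T_i | X_0 = i] = 1/π_i (Kac's formula). Here π_1 = (13/18)/(5/16 + 13/18) = (13/18)/(149/144) = 104/149, so E[T_1 | X_0 = 1] = 1/π_1 = (5/16 + 13/18)/(13/18) = (149/144)/(13/18) = 149/104.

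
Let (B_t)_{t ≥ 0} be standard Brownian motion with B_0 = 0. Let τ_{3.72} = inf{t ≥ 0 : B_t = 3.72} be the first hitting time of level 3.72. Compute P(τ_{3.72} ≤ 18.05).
P(τ_{3.72} ≤ 18.05) = 2(1 − Φ(3.72/√18.05)) = 2(1 − Φ(0.8756)) ≈ 0.3812

By the reflection principle for standard BM, P(τ_b ≤ t) = 2 · P(B_t ≥ b). Since B_t ~ N(0, t), P(B_t ≥ 3.72) = 1 − Φ(3.72/√t) = 1 − Φ(3.72/√18.05) = 1 − Φ(0.8756) ≈ 0.19062. Doubling: P(τ_{3.72} ≤ 18.05) ≈ 2 · 0.19062 = 0.38124 ≈ 0.3812.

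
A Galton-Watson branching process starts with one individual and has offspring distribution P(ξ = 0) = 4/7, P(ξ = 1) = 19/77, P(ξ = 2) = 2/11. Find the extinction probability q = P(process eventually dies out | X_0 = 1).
q = 1

Mean offspring μ = 0·4/7 + 1·19/77 + 2·2/11 = 47/77 ≤ 1. For μ ≤ 1 with offspring not concentrated at 1, the Galton-Watson process goes extinct almost surely, so q = 1.
(Algebraic check: The pgf is f(s) = 4/7 + 19/77·s + 2/11·s². The extinction probability q is the smallest fixed point of f in [0, 1]. Setting s = f(s):
  2/11·s² + (19/77 − 1)·s + 4/7 = 0
  2/11·s² − (4/7 + 2/11)·s + 4/7 = 0
which factors as (s − 1)·(2/11·s − 4/7) = 0, giving roots s = 1 and s = (4/7)/(2/11) = 22/7. Since 22/7 ≥ 1, the smallest root in [0, 1] is s = 1.)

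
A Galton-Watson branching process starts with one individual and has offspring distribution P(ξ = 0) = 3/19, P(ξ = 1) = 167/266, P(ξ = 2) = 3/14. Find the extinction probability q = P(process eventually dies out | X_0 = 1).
q = 14/19

The pgf is f(s) = 3/19 + 167/266·s + 3/14·s². The extinction probability q is the smallest fixed point of f in [0, 1]. Setting s = f(s):
  3/14·s² + (167/266 − 1)·s + 3/19 = 0
  3/14·s² − (3/19 + 3/14)·s + 3/19 = 0
which factors as (s − 1)·(3/14·s − 3/19) = 0, giving roots s = 1 and s = (3/19)/(3/14) = 14/19.
Mean offspring μ = 167/266 + 2·3/14 = 281/266 > 1 (supercritical), so q < 1. The extinction probability is the smaller root: q = (3/19)/(3/14) = 14/19.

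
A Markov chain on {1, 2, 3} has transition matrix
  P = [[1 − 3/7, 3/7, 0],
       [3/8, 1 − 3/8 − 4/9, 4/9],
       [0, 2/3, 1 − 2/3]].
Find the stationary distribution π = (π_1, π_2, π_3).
π = (21/61, 24/61, 16/61)

This is a birth-death chain on three states, which satisfies detailed balance: π_1 · P_{12} = π_2 · P_{21} and π_2 · P_{23} = π_3 · P_{32}.
From π_1 · 3/7 = π_2 · 3/8: π_2/π_1 = (3/7)/(3/8) = 8/7.
From π_2 · 4/9 = π_3 · 2/3: π_3/π_2 = (4/9)/(2/3) = 2/3.
Take π_1 proportional to 1; then unnormalized π = (1, 8/7, 16/21). Normalize by dividing by the sum 61/21:
  π = (21/61, 24/61, 16/61).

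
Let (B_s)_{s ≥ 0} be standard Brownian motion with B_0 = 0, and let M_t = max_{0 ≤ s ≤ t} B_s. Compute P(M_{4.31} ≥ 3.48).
P(M_{4.31} ≥ 3.48) = 2·P(B_{4.31} ≥ 3.48) = 2(1 − Φ(3.48/√4.31)) ≈ 0.0937

By the reflection principle for Brownian motion, P(M_t ≥ a) = 2 · P(B_t ≥ a) for a ≥ 0. Since B_t ~ N(0, t), P(B_t ≥ 3.48) = 1 − Φ(3.48/√t) = 1 − Φ(3.48/√4.31) = 1 − Φ(1.6763). So
  P(M_{4.31} ≥ 3.48) = 2(1 − Φ(1.6763)) ≈ 0.0937.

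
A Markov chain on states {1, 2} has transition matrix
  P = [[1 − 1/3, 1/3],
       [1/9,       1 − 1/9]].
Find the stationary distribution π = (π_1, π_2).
π_1 = 1/4, π_2 = 3/4

Solve πP = π with π_1 + π_2 = 1. From πP = π: π_1 · (1 − 1/3) + π_2 · 1/9 = π_1 ⇒ π_2 · 1/9 = π_1 · 1/3 ⇒ π_2/π_1 = (1/3)/(1/9) = 3. Together with π_1 + π_2 = 1:
  π_1 = (1/9)/(1/3 + 1/9) = (1/9)/(4/9) = 1/4,
  π_2 = (1/3)/(1/3 + 1/9) = (1/3)/(4/9) = 3/4.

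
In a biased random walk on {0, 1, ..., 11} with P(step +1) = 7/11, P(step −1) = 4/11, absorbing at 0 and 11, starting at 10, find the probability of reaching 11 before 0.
P(hit 11 before 0) = (1 − (4/7)^10) / (1 − (4/7)^11) = 656662237/657710813

Let u_k denote P(reach 11 before 0 | start at k). Boundary: u_0 = 0, u_11 = 1. Recurrence: u_k = 7/11·u_{k+1} + 4/11·u_{k-1} for 1 ≤ k ≤ 10. Try u_k = A + B·r^k with r = q/p = (4/11)/(7/11) = 4/7. Substitution satisfies the recurrence; boundary conditions give:
  u_k = (1 − r^k) / (1 − r^N) = (1 − (4/7)^10) / (1 − (4/7)^11) = 656662237/657710813.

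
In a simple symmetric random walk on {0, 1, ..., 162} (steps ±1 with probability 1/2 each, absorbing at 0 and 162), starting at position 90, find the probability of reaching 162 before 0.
P(hit 162 before 0) = 90/162 = 5/9

Let u_k = P(hit 162 before 0 | start at k). Then u_0 = 0, u_162 = 1, and u_k = u_{k-1}/2 + u_{k+1}/2 for 1 ≤ k ≤ 161. This harmonic recurrence is solved by u_k = k/162, giving u_90 = 90/162 = 5/9.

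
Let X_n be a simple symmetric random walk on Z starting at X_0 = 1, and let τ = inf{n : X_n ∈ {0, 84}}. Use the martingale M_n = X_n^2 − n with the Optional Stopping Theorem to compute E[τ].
E[τ] = 83

M_n = X_n^2 − n is a martingale (since E[X_{n+1}^2 | F_n] = X_n^2 + 1). By OST (τ has finite mean in a bounded region), E[M_τ] = E[M_0] = X_0^2 − 0 = 1^2 = 1. Also E[M_τ] = E[X_τ^2] − E[τ]. The walk exits at 0 or 84, with P(hit 84 first) = 1/84, so E[X_τ^2] = 84^2 · 1/84 + 0 = 84. Thus E[τ] = E[X_τ^2] − E[M_τ] = 84 − 1 = 83 = 1(84 − 1) = 83.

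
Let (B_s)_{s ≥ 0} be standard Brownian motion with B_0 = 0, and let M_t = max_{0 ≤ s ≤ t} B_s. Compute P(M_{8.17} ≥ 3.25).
P(M_{8.17} ≥ 3.25) = 2·P(B_{8.17} ≥ 3.25) = 2(1 − Φ(3.25/√8.17)) ≈ 0.2555

By the reflection principle for Brownian motion, P(M_t ≥ a) = 2 · P(B_t ≥ a) for a ≥ 0. Since B_t ~ N(0, t), P(B_t ≥ 3.25) = 1 − Φ(3.25/√t) = 1 − Φ(3.25/√8.17) = 1 − Φ(1.1370). So
  P(M_{8.17} ≥ 3.25) = 2(1 − Φ(1.1370)) ≈ 0.2555.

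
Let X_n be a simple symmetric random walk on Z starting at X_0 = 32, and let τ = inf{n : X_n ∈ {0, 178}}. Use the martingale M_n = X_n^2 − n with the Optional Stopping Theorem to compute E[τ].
E[τ] = 4672

M_n = X_n^2 − n is a martingale (since E[X_{n+1}^2 | F_n] = X_n^2 + 1). By OST (τ has finite mean in a bounded region), E[M_τ] = E[M_0] = X_0^2 − 0 = 32^2 = 1024. Also E[M_τ] = E[X_τ^2] − E[τ]. The walk exits at 0 or 178, with P(hit 178 first) = 32/178, so E[X_τ^2] = 178^2 · 32/178 + 0 = 5696. Thus E[τ] = E[X_τ^2] − E[M_τ] = 5696 − 1024 = 4672 = 32(178 − 32) = 4672.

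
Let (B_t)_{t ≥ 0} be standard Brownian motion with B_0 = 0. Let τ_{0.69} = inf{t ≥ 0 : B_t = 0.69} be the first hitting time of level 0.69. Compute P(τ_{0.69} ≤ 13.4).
P(τ_{0.69} ≤ 13.4) = 2(1 − Φ(0.69/√13.4)) = 2(1 − Φ(0.1885)) ≈ 0.8505

By the reflection principle for standard BM, P(τ_b ≤ t) = 2 · P(B_t ≥ b). Since B_t ~ N(0, t), P(B_t ≥ 0.69) = 1 − Φ(0.69/√t) = 1 − Φ(0.69/√13.4) = 1 − Φ(0.1885) ≈ 0.42524. Doubling: P(τ_{0.69} ≤ 13.4) ≈ 2 · 0.42524 = 0.85048 ≈ 0.8505.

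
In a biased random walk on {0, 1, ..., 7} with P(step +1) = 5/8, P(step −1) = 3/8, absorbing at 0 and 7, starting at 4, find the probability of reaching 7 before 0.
P(hit 7 before 0) = (1 − (3/5)^4) / (1 − (3/5)^7) = 34000/37969

Let u_k denote P(reach 7 before 0 | start at k). Boundary: u_0 = 0, u_7 = 1. Recurrence: u_k = 5/8·u_{k+1} + 3/8·u_{k-1} for 1 ≤ k ≤ 6. Try u_k = A + B·r^k with r = q/p = (3/8)/(5/8) = 3/5. Substitution satisfies the recurrence; boundary conditions give:
  u_k = (1 − r^k) / (1 − r^N) = (1 − (3/5)^4) / (1 − (3/5)^7) = 34000/37969.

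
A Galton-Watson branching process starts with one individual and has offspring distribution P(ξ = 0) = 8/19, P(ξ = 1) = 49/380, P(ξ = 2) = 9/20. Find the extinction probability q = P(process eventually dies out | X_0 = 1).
q = 160/171

The pgf is f(s) = 8/19 + 49/380·s + 9/20·s². The extinction probability q is the smallest fixed point of f in [0, 1]. Setting s = f(s):
  9/20·s² + (49/380 − 1)·s + 8/19 = 0
  9/20·s² − (8/19 + 9/20)·s + 8/19 = 0
which factors as (s − 1)·(9/20·s − 8/19) = 0, giving roots s = 1 and s = (8/19)/(9/20) = 160/171.
Mean offspring μ = 49/380 + 2·9/20 = 391/380 > 1 (supercritical), so q < 1. The extinction probability is the smaller root: q = (8/19)/(9/20) = 160/171.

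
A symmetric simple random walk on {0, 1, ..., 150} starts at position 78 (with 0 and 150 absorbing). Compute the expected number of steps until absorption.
E[τ | X_0 = 78] = 5616

Let v_k = E[τ | X_0 = k]. Boundary: v_0 = v_150 = 0. Recurrence: v_k = 1 + (v_{k-1} + v_{k+1})/2 for 1 ≤ k ≤ 149. The particular solution to v_k − (v_{k-1} + v_{k+1})/2 = 1 is v_k = −k^2. Adding homogeneous solution A + B k and matching boundaries gives v_k = k (150 − k). Substituting k = 78: v_78 = 78 · 72 = 5616.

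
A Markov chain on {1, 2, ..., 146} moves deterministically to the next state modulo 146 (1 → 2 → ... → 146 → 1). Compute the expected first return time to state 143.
E[T_143 | X_0 = 143] = 146

The chain cycles deterministically, so starting at state 143 it returns in exactly 146 steps. Equivalently, the stationary distribution is uniform π_j = 1/146 for every state j, so by Kac's formula E[T_143] = 1/π_143 = 146.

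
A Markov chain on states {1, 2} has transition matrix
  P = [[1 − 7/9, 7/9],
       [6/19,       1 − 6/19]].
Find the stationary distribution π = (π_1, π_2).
π_1 = 54/187, π_2 = 133/187

Solve πP = π with π_1 + π_2 = 1. From πP = π: π_1 · (1 − 7/9) + π_2 · 6/19 = π_1 ⇒ π_2 · 6/19 = π_1 · 7/9 ⇒ π_2/π_1 = (7/9)/(6/19) = 133/54. Together with π_1 + π_2 = 1:
  π_1 = (6/19)/(7/9 + 6/19) = (6/19)/(187/171) = 54/187,
  π_2 = (7/9)/(7/9 + 6/19) = (7/9)/(187/171) = 133/187.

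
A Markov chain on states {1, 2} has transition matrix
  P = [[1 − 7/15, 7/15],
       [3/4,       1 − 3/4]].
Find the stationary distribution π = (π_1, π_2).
π_1 = 45/73, π_2 = 28/73

Solve πP = π with π_1 + π_2 = 1. From πP = π: π_1 · (1 − 7/15) + π_2 · 3/4 = π_1 ⇒ π_2 · 3/4 = π_1 · 7/15 ⇒ π_2/π_1 = (7/15)/(3/4) = 28/45. Together with π_1 + π_2 = 1:
  π_1 = (3/4)/(7/15 + 3/4) = (3/4)/(73/60) = 45/73,
  π_2 = (7/15)/(7/15 + 3/4) = (7/15)/(73/60) = 28/73.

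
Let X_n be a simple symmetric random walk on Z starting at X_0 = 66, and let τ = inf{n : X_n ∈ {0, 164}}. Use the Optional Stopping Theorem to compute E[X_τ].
E[X_τ] = 66

X_n is a martingale and τ is a bounded-mean stopping time (indeed τ is finite a.s. with bounded expectation since the walk is in a bounded region). By the OST, E[X_τ] = E[X_0] = 66. Equivalently: E[X_τ] = 164 · P(hit 164 first) + 0 · P(hit 0 first) = 164 · (66/164) = 66.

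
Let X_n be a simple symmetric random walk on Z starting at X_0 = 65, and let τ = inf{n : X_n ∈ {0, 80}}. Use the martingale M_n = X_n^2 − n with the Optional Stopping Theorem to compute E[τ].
E[τ] = 975

M_n = X_n^2 − n is a martingale (since E[X_{n+1}^2 | F_n] = X_n^2 + 1). By OST (τ has finite mean in a bounded region), E[M_τ] = E[M_0] = X_0^2 − 0 = 65^2 = 4225. Also E[M_τ] = E[X_τ^2] − E[τ]. The walk exits at 0 or 80, with P(hit 80 first) = 65/80, so E[X_τ^2] = 80^2 · 65/80 + 0 = 5200. Thus E[τ] = E[X_τ^2] − E[M_τ] = 5200 − 4225 = 975 = 65(80 − 65) = 975.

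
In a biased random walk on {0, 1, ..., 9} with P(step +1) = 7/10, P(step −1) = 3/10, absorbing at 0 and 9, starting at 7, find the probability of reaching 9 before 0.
P(hit 9 before 0) = (1 − (3/7)^7) / (1 − (3/7)^9) = 10061611/10083481

Let u_k denote P(reach 9 before 0 | start at k). Boundary: u_0 = 0, u_9 = 1. Recurrence: u_k = 7/10·u_{k+1} + 3/10·u_{k-1} for 1 ≤ k ≤ 8. Try u_k = A + B·r^k with r = q/p = (3/10)/(7/10) = 3/7. Substitution satisfies the recurrence; boundary conditions give:
  u_k = (1 − r^k) / (1 − r^N) = (1 − (3/7)^7) / (1 − (3/7)^9) = 10061611/10083481.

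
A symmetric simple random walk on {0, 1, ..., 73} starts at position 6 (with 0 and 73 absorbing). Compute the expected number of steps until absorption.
E[τ | X_0 = 6] = 402

Let v_k = E[τ | X_0 = k]. Boundary: v_0 = v_73 = 0. Recurrence: v_k = 1 + (v_{k-1} + v_{k+1})/2 for 1 ≤ k ≤ 72. The particular solution to v_k − (v_{k-1} + v_{k+1})/2 = 1 is v_k = −k^2. Adding homogeneous solution A + B k and matching boundaries gives v_k = k (73 − k). Substituting k = 6: v_6 = 6 · 67 = 402.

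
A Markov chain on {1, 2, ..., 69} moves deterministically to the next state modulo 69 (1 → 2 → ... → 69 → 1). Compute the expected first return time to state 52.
E[T_52 | X_0 = 52] = 69

The chain cycles deterministically, so starting at state 52 it returns in exactly 69 steps. Equivalently, the stationary distribution is uniform π_j = 1/69 for every state j, so by Kac's formula E[T_52] = 1/π_52 = 69.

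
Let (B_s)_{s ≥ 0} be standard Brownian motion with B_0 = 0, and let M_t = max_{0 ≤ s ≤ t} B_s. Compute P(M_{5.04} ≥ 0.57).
P(M_{5.04} ≥ 0.57) = 2·P(B_{5.04} ≥ 0.57) = 2(1 − Φ(0.57/√5.04)) ≈ 0.7996

By the reflection principle for Brownian motion, P(M_t ≥ a) = 2 · P(B_t ≥ a) for a ≥ 0. Since B_t ~ N(0, t), P(B_t ≥ 0.57) = 1 − Φ(0.57/√t) = 1 − Φ(0.57/√5.04) = 1 − Φ(0.2539). So
  P(M_{5.04} ≥ 0.57) = 2(1 − Φ(0.2539)) ≈ 0.7996.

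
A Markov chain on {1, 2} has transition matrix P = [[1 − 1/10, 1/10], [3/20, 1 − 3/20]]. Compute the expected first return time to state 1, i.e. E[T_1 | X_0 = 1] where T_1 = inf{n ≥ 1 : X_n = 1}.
E[T_1 | X_0 = 1] = 1/π_1 = 5/3

For an irreducible recurrent Markov chain with stationary distribution π, E[T_i | X_0 = i] = 1/π_i (Kac's formula). Here π_1 = (3/20)/(1/10 + 3/20) = (3/20)/(1/4) = 3/5, so E[T_1 | X_0 = 1] = 1/π_1 = (1/10 + 3/20)/(3/20) = (1/4)/(3/20) = 5/3.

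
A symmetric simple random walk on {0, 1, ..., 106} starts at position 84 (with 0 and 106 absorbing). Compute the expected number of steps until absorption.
E[τ | X_0 = 84] = 1848

Let v_k = E[τ | X_0 = k]. Boundary: v_0 = v_106 = 0. Recurrence: v_k = 1 + (v_{k-1} + v_{k+1})/2 for 1 ≤ k ≤ 105. The particular solution to v_k − (v_{k-1} + v_{k+1})/2 = 1 is v_k = −k^2. Adding homogeneous solution A + B k and matching boundaries gives v_k = k (106 − k). Substituting k = 84: v_84 = 84 · 22 = 1848.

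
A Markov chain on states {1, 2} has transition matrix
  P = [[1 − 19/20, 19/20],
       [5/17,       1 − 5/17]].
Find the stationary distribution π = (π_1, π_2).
π_1 = 100/423, π_2 = 323/423

Solve πP = π with π_1 + π_2 = 1. From πP = π: π_1 · (1 − 19/20) + π_2 · 5/17 = π_1 ⇒ π_2 · 5/17 = π_1 · 19/20 ⇒ π_2/π_1 = (19/20)/(5/17) = 323/100. Together with π_1 + π_2 = 1:
  π_1 = (5/17)/(19/20 + 5/17) = (5/17)/(423/340) = 100/423,
  π_2 = (19/20)/(19/20 + 5/17) = (19/20)/(423/340) = 323/423.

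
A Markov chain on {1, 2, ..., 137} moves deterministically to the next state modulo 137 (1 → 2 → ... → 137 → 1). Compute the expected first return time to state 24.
E[T_24 | X_0 = 24] = 137

The chain cycles deterministically, so starting at state 24 it returns in exactly 137 steps. Equivalently, the stationary distribution is uniform π_j = 1/137 for every state j, so by Kac's formula E[T_24] = 1/π_24 = 137.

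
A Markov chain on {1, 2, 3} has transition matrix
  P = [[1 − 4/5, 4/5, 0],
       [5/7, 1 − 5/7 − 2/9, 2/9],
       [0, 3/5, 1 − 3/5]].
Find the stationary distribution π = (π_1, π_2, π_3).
π = (675/1711, 756/1711, 280/1711)

This is a birth-death chain on three states, which satisfies detailed balance: π_1 · P_{12} = π_2 · P_{21} and π_2 · P_{23} = π_3 · P_{32}.
From π_1 · 4/5 = π_2 · 5/7: π_2/π_1 = (4/5)/(5/7) = 28/25.
From π_2 · 2/9 = π_3 · 3/5: π_3/π_2 = (2/9)/(3/5) = 10/27.
Take π_1 proportional to 1; then unnormalized π = (1, 28/25, 56/135). Normalize by dividing by the sum 1711/675:
  π = (675/1711, 756/1711, 280/1711).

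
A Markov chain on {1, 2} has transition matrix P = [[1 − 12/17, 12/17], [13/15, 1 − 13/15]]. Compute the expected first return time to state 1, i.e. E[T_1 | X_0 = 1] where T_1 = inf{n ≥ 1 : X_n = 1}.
E[T_1 | X_0 = 1] = 1/π_1 = 401/221

For an irreducible recurrent Markov chain with stationary distribution π, E[T_i | X_0 = i] = 1/π_i (Kac's formula). Here π_1 = (13/15)/(12/17 + 13/15) = (13/15)/(401/255) = 221/401, so E[T_1 | X_0 = 1] = 1/π_1 = (12/17 + 13/15)/(13/15) = (401/255)/(13/15) = 401/221.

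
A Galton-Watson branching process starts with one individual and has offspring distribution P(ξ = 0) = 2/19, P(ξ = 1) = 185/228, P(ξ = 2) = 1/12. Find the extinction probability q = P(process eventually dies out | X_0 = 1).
q = 1

Mean offspring μ = 0·2/19 + 1·185/228 + 2·1/12 = 223/228 ≤ 1. For μ ≤ 1 with offspring not concentrated at 1, the Galton-Watson process goes extinct almost surely, so q = 1.
(Algebraic check: The pgf is f(s) = 2/19 + 185/228·s + 1/12·s². The extinction probability q is the smallest fixed point of f in [0, 1]. Setting s = f(s):
  1/12·s² + (185/228 − 1)·s + 2/19 = 0
  1/12·s² − (2/19 + 1/12)·s + 2/19 = 0
which factors as (s − 1)·(1/12·s − 2/19) = 0, giving roots s = 1 and s = (2/19)/(1/12) = 24/19. Since 24/19 ≥ 1, the smallest root in [0, 1] is s = 1.)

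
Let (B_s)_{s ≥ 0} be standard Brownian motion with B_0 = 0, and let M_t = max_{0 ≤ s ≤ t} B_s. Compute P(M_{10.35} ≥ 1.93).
P(M_{10.35} ≥ 1.93) = 2·P(B_{10.35} ≥ 1.93) = 2(1 − Φ(1.93/√10.35)) ≈ 0.5486

By the reflection principle for Brownian motion, P(M_t ≥ a) = 2 · P(B_t ≥ a) for a ≥ 0. Since B_t ~ N(0, t), P(B_t ≥ 1.93) = 1 − Φ(1.93/√t) = 1 − Φ(1.93/√10.35) = 1 − Φ(0.5999). So
  P(M_{10.35} ≥ 1.93) = 2(1 − Φ(0.5999)) ≈ 0.5486.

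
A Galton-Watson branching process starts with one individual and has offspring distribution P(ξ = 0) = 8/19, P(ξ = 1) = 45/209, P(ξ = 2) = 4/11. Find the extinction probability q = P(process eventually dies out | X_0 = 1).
q = 1

Mean offspring μ = 0·8/19 + 1·45/209 + 2·4/11 = 197/209 ≤ 1. For μ ≤ 1 with offspring not concentrated at 1, the Galton-Watson process goes extinct almost surely, so q = 1.
(Algebraic check: The pgf is f(s) = 8/19 + 45/209·s + 4/11·s². The extinction probability q is the smallest fixed point of f in [0, 1]. Setting s = f(s):
  4/11·s² + (45/209 − 1)·s + 8/19 = 0
  4/11·s² − (8/19 + 4/11)·s + 8/19 = 0
which factors as (s − 1)·(4/11·s − 8/19) = 0, giving roots s = 1 and s = (8/19)/(4/11) = 22/19. Since 22/19 ≥ 1, the smallest root in [0, 1] is s = 1.)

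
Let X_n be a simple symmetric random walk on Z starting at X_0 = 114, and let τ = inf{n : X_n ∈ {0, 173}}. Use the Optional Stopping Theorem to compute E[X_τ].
E[X_τ] = 114

X_n is a martingale and τ is a bounded-mean stopping time (indeed τ is finite a.s. with bounded expectation since the walk is in a bounded region). By the OST, E[X_τ] = E[X_0] = 114. Equivalently: E[X_τ] = 173 · P(hit 173 first) + 0 · P(hit 0 first) = 173 · (114/173) = 114.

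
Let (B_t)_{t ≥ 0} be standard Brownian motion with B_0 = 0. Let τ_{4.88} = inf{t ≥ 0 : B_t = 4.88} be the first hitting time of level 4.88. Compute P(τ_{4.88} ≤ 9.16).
P(τ_{4.88} ≤ 9.16) = 2(1 − Φ(4.88/√9.16)) = 2(1 − Φ(1.6124)) ≈ 0.1069

By the reflection principle for standard BM, P(τ_b ≤ t) = 2 · P(B_t ≥ b). Since B_t ~ N(0, t), P(B_t ≥ 4.88) = 1 − Φ(4.88/√t) = 1 − Φ(4.88/√9.16) = 1 − Φ(1.6124) ≈ 0.05344. Doubling: P(τ_{4.88} ≤ 9.16) ≈ 2 · 0.05344 = 0.10688 ≈ 0.1069.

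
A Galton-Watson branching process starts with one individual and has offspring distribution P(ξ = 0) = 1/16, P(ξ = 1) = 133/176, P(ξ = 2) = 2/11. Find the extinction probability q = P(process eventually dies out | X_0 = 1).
q = 11/32

The pgf is f(s) = 1/16 + 133/176·s + 2/11·s². The extinction probability q is the smallest fixed point of f in [0, 1]. Setting s = f(s):
  2/11·s² + (133/176 − 1)·s + 1/16 = 0
  2/11·s² − (1/16 + 2/11)·s + 1/16 = 0
which factors as (s − 1)·(2/11·s − 1/16) = 0, giving roots s = 1 and s = (1/16)/(2/11) = 11/32.
Mean offspring μ = 133/176 + 2·2/11 = 197/176 > 1 (supercritical), so q < 1. The extinction probability is the smaller root: q = (1/16)/(2/11) = 11/32.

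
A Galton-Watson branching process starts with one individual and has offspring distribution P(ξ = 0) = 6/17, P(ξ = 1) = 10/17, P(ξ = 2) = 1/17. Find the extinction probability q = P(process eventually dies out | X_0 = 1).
q = 1

Mean offspring μ = 0·6/17 + 1·10/17 + 2·1/17 = 12/17 ≤ 1. For μ ≤ 1 with offspring not concentrated at 1, the Galton-Watson process goes extinct almost surely, so q = 1.
(Algebraic check: The pgf is f(s) = 6/17 + 10/17·s + 1/17·s². The extinction probability q is the smallest fixed point of f in [0, 1]. Setting s = f(s):
  1/17·s² + (10/17 − 1)·s + 6/17 = 0
  1/17·s² − (6/17 + 1/17)·s + 6/17 = 0
which factors as (s − 1)·(1/17·s − 6/17) = 0, giving roots s = 1 and s = (6/17)/(1/17) = 6. Since 6 ≥ 1, the smallest root in [0, 1] is s = 1.)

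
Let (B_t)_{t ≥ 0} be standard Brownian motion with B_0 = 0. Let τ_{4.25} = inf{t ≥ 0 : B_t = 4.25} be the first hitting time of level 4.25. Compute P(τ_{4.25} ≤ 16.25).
P(τ_{4.25} ≤ 16.25) = 2(1 − Φ(4.25/√16.25)) = 2(1 − Φ(1.0543)) ≈ 0.2917

By the reflection principle for standard BM, P(τ_b ≤ t) = 2 · P(B_t ≥ b). Since B_t ~ N(0, t), P(B_t ≥ 4.25) = 1 − Φ(4.25/√t) = 1 − Φ(4.25/√16.25) = 1 − Φ(1.0543) ≈ 0.14587. Doubling: P(τ_{4.25} ≤ 16.25) ≈ 2 · 0.14587 = 0.29174 ≈ 0.2917.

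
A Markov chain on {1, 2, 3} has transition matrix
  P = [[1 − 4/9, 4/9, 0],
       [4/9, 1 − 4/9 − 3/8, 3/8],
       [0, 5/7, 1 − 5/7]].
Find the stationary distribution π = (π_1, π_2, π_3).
π = (40/101, 40/101, 21/101)

This is a birth-death chain on three states, which satisfies detailed balance: π_1 · P_{12} = π_2 · P_{21} and π_2 · P_{23} = π_3 · P_{32}.
From π_1 · 4/9 = π_2 · 4/9: π_2/π_1 = (4/9)/(4/9) = 1.
From π_2 · 3/8 = π_3 · 5/7: π_3/π_2 = (3/8)/(5/7) = 21/40.
Take π_1 proportional to 1; then unnormalized π = (1, 1, 21/40). Normalize by dividing by the sum 101/40:
  π = (40/101, 40/101, 21/101).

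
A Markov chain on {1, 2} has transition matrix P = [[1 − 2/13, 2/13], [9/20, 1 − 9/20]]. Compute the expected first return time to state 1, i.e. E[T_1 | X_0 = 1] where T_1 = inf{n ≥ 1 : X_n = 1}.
E[T_1 | X_0 = 1] = 1/π_1 = 157/117

For an irreducible recurrent Markov chain with stationary distribution π, E[T_i | X_0 = i] = 1/π_i (Kac's formula). Here π_1 = (9/20)/(2/13 + 9/20) = (9/20)/(157/260) = 117/157, so E[T_1 | X_0 = 1] = 1/π_1 = (2/13 + 9/20)/(9/20) = (157/260)/(9/20) = 157/117.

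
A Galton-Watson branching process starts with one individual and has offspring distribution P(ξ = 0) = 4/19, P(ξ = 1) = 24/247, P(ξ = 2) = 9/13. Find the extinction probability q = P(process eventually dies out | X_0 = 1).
q = 52/171

The pgf is f(s) = 4/19 + 24/247·s + 9/13·s². The extinction probability q is the smallest fixed point of f in [0, 1]. Setting s = f(s):
  9/13·s² + (24/247 − 1)·s + 4/19 = 0
  9/13·s² − (4/19 + 9/13)·s + 4/19 = 0
which factors as (s − 1)·(9/13·s − 4/19) = 0, giving roots s = 1 and s = (4/19)/(9/13) = 52/171.
Mean offspring μ = 24/247 + 2·9/13 = 366/247 > 1 (supercritical), so q < 1. The extinction probability is the smaller root: q = (4/19)/(9/13) = 52/171.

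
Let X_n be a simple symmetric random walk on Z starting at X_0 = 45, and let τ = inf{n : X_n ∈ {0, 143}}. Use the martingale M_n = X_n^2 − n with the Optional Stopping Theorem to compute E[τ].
E[τ] = 4410

M_n = X_n^2 − n is a martingale (since E[X_{n+1}^2 | F_n] = X_n^2 + 1). By OST (τ has finite mean in a bounded region), E[M_τ] = E[M_0] = X_0^2 − 0 = 45^2 = 2025. Also E[M_τ] = E[X_τ^2] − E[τ]. The walk exits at 0 or 143, with P(hit 143 first) = 45/143, so E[X_τ^2] = 143^2 · 45/143 + 0 = 6435. Thus E[τ] = E[X_τ^2] − E[M_τ] = 6435 − 2025 = 4410 = 45(143 − 45) = 4410.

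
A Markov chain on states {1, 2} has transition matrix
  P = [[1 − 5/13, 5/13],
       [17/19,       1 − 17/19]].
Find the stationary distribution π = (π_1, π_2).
π_1 = 221/316, π_2 = 95/316

Solve πP = π with π_1 + π_2 = 1. From πP = π: π_1 · (1 − 5/13) + π_2 · 17/19 = π_1 ⇒ π_2 · 17/19 = π_1 · 5/13 ⇒ π_2/π_1 = (5/13)/(17/19) = 95/221. Together with π_1 + π_2 = 1:
  π_1 = (17/19)/(5/13 + 17/19) = (17/19)/(316/247) = 221/316,
  π_2 = (5/13)/(5/13 + 17/19) = (5/13)/(316/247) = 95/316.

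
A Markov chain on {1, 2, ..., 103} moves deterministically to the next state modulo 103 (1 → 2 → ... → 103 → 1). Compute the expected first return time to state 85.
E[T_85 | X_0 = 85] = 103

The chain cycles deterministically, so starting at state 85 it returns in exactly 103 steps. Equivalently, the stationary distribution is uniform π_j = 1/103 for every state j, so by Kac's formula E[T_85] = 1/π_85 = 103.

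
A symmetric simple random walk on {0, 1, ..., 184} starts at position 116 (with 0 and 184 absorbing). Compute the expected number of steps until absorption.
E[τ | X_0 = 116] = 7888

Let v_k = E[τ | X_0 = k]. Boundary: v_0 = v_184 = 0. Recurrence: v_k = 1 + (v_{k-1} + v_{k+1})/2 for 1 ≤ k ≤ 183. The particular solution to v_k − (v_{k-1} + v_{k+1})/2 = 1 is v_k = −k^2. Adding homogeneous solution A + B k and matching boundaries gives v_k = k (184 − k). Substituting k = 116: v_116 = 116 · 68 = 7888.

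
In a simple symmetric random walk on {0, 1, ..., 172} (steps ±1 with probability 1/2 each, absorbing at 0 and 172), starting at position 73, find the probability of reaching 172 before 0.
P(hit 172 before 0) = 73/172

Let u_k = P(hit 172 before 0 | start at k). Then u_0 = 0, u_172 = 1, and u_k = u_{k-1}/2 + u_{k+1}/2 for 1 ≤ k ≤ 171. This harmonic recurrence is solved by u_k = k/172, giving u_73 = 73/172.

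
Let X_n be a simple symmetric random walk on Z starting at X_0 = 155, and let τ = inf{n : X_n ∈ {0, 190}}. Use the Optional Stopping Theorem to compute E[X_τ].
E[X_τ] = 155

X_n is a martingale and τ is a bounded-mean stopping time (indeed τ is finite a.s. with bounded expectation since the walk is in a bounded region). By the OST, E[X_τ] = E[X_0] = 155. Equivalently: E[X_τ] = 190 · P(hit 190 first) + 0 · P(hit 0 first) = 190 · (155/190) = 155.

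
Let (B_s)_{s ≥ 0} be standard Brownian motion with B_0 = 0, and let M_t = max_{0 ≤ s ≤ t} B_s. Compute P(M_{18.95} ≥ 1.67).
P(M_{18.95} ≥ 1.67) = 2·P(B_{18.95} ≥ 1.67) = 2(1 − Φ(1.67/√18.95)) ≈ 0.7013

By the reflection principle for Brownian motion, P(M_t ≥ a) = 2 · P(B_t ≥ a) for a ≥ 0. Since B_t ~ N(0, t), P(B_t ≥ 1.67) = 1 − Φ(1.67/√t) = 1 − Φ(1.67/√18.95) = 1 − Φ(0.3836). So
  P(M_{18.95} ≥ 1.67) = 2(1 − Φ(0.3836)) ≈ 0.7013.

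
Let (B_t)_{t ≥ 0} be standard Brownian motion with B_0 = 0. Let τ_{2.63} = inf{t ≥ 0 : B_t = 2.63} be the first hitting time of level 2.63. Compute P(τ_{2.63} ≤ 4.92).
P(τ_{2.63} ≤ 4.92) = 2(1 − Φ(2.63/√4.92)) = 2(1 − Φ(1.1857)) ≈ 0.2357

By the reflection principle for standard BM, P(τ_b ≤ t) = 2 · P(B_t ≥ b). Since B_t ~ N(0, t), P(B_t ≥ 2.63) = 1 − Φ(2.63/√t) = 1 − Φ(2.63/√4.92) = 1 − Φ(1.1857) ≈ 0.11787. Doubling: P(τ_{2.63} ≤ 4.92) ≈ 2 · 0.11787 = 0.23574 ≈ 0.2357.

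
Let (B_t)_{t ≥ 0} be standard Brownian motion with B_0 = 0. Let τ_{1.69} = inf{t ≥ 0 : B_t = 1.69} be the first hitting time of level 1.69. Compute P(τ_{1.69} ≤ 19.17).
P(τ_{1.69} ≤ 19.17) = 2(1 − Φ(1.69/√19.17)) = 2(1 − Φ(0.3860)) ≈ 0.6995

By the reflection principle for standard BM, P(τ_b ≤ t) = 2 · P(B_t ≥ b). Since B_t ~ N(0, t), P(B_t ≥ 1.69) = 1 − Φ(1.69/√t) = 1 − Φ(1.69/√19.17) = 1 − Φ(0.3860) ≈ 0.34975. Doubling: P(τ_{1.69} ≤ 19.17) ≈ 2 · 0.34975 = 0.69950 ≈ 0.6995.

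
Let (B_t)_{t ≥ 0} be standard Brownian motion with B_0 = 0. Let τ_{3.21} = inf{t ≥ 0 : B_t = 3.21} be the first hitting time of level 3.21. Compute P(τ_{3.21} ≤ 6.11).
P(τ_{3.21} ≤ 6.11) = 2(1 − Φ(3.21/√6.11)) = 2(1 − Φ(1.2986)) ≈ 0.1941

By the reflection principle for standard BM, P(τ_b ≤ t) = 2 · P(B_t ≥ b). Since B_t ~ N(0, t), P(B_t ≥ 3.21) = 1 − Φ(3.21/√t) = 1 − Φ(3.21/√6.11) = 1 − Φ(1.2986) ≈ 0.09704. Doubling: P(τ_{3.21} ≤ 6.11) ≈ 2 · 0.09704 = 0.19408 ≈ 0.1941.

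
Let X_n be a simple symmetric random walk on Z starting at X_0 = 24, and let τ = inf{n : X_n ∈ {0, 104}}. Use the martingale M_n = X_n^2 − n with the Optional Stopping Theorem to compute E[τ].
E[τ] = 1920

M_n = X_n^2 − n is a martingale (since E[X_{n+1}^2 | F_n] = X_n^2 + 1). By OST (τ has finite mean in a bounded region), E[M_τ] = E[M_0] = X_0^2 − 0 = 24^2 = 576. Also E[M_τ] = E[X_τ^2] − E[τ]. The walk exits at 0 or 104, with P(hit 104 first) = 24/104, so E[X_τ^2] = 104^2 · 24/104 + 0 = 2496. Thus E[τ] = E[X_τ^2] − E[M_τ] = 2496 − 576 = 1920 = 24(104 − 24) = 1920.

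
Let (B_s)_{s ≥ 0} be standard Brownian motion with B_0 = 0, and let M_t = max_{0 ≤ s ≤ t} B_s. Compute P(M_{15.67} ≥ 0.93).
P(M_{15.67} ≥ 0.93) = 2·P(B_{15.67} ≥ 0.93) = 2(1 − Φ(0.93/√15.67)) ≈ 0.8143

By the reflection principle for Brownian motion, P(M_t ≥ a) = 2 · P(B_t ≥ a) for a ≥ 0. Since B_t ~ N(0, t), P(B_t ≥ 0.93) = 1 − Φ(0.93/√t) = 1 − Φ(0.93/√15.67) = 1 − Φ(0.2349). So
  P(M_{15.67} ≥ 0.93) = 2(1 − Φ(0.2349)) ≈ 0.8143.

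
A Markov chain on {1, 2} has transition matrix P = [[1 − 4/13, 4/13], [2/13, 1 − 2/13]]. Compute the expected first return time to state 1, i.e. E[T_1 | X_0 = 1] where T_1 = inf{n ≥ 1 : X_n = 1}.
E[T_1 | X_0 = 1] = 1/π_1 = 3

For an irreducible recurrent Markov chain with stationary distribution π, E[T_i | X_0 = i] = 1/π_i (Kac's formula). Here π_1 = (2/13)/(4/13 + 2/13) = (2/13)/(6/13) = 1/3, so E[T_1 | X_0 = 1] = 1/π_1 = (4/13 + 2/13)/(2/13) = (6/13)/(2/13) = 3.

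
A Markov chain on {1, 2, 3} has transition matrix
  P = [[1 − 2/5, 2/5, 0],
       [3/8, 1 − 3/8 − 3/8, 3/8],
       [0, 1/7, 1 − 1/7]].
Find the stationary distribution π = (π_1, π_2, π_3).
π = (15/73, 16/73, 42/73)

This is a birth-death chain on three states, which satisfies detailed balance: π_1 · P_{12} = π_2 · P_{21} and π_2 · P_{23} = π_3 · P_{32}.
From π_1 · 2/5 = π_2 · 3/8: π_2/π_1 = (2/5)/(3/8) = 16/15.
From π_2 · 3/8 = π_3 · 1/7: π_3/π_2 = (3/8)/(1/7) = 21/8.
Take π_1 proportional to 1; then unnormalized π = (1, 16/15, 14/5). Normalize by dividing by the sum 73/15:
  π = (15/73, 16/73, 42/73).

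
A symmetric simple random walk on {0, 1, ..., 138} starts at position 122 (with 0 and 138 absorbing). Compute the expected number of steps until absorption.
E[τ | X_0 = 122] = 1952

Let v_k = E[τ | X_0 = k]. Boundary: v_0 = v_138 = 0. Recurrence: v_k = 1 + (v_{k-1} + v_{k+1})/2 for 1 ≤ k ≤ 137. The particular solution to v_k − (v_{k-1} + v_{k+1})/2 = 1 is v_k = −k^2. Adding homogeneous solution A + B k and matching boundaries gives v_k = k (138 − k). Substituting k = 122: v_122 = 122 · 16 = 1952.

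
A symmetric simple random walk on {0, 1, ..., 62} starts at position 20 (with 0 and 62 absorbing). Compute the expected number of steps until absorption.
E[τ | X_0 = 20] = 840

Let v_k = E[τ | X_0 = k]. Boundary: v_0 = v_62 = 0. Recurrence: v_k = 1 + (v_{k-1} + v_{k+1})/2 for 1 ≤ k ≤ 61. The particular solution to v_k − (v_{k-1} + v_{k+1})/2 = 1 is v_k = −k^2. Adding homogeneous solution A + B k and matching boundaries gives v_k = k (62 − k). Substituting k = 20: v_20 = 20 · 42 = 840.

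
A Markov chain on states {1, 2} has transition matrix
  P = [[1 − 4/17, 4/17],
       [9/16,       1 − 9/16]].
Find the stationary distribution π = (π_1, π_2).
π_1 = 153/217, π_2 = 64/217

Solve πP = π with π_1 + π_2 = 1. From πP = π: π_1 · (1 − 4/17) + π_2 · 9/16 = π_1 ⇒ π_2 · 9/16 = π_1 · 4/17 ⇒ π_2/π_1 = (4/17)/(9/16) = 64/153. Together with π_1 + π_2 = 1:
  π_1 = (9/16)/(4/17 + 9/16) = (9/16)/(217/272) = 153/217,
  π_2 = (4/17)/(4/17 + 9/16) = (4/17)/(217/272) = 64/217.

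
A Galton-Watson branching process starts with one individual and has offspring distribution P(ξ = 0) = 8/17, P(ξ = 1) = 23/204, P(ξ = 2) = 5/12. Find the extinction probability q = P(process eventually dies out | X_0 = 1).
q = 1

Mean offspring μ = 0·8/17 + 1·23/204 + 2·5/12 = 193/204 ≤ 1. For μ ≤ 1 with offspring not concentrated at 1, the Galton-Watson process goes extinct almost surely, so q = 1.
(Algebraic check: The pgf is f(s) = 8/17 + 23/204·s + 5/12·s². The extinction probability q is the smallest fixed point of f in [0, 1]. Setting s = f(s):
  5/12·s² + (23/204 − 1)·s + 8/17 = 0
  5/12·s² − (8/17 + 5/12)·s + 8/17 = 0
which factors as (s − 1)·(5/12·s − 8/17) = 0, giving roots s = 1 and s = (8/17)/(5/12) = 96/85. Since 96/85 ≥ 1, the smallest root in [0, 1] is s = 1.)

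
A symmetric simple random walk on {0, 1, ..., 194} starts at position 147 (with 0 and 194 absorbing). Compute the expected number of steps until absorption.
E[τ | X_0 = 147] = 6909

Let v_k = E[τ | X_0 = k]. Boundary: v_0 = v_194 = 0. Recurrence: v_k = 1 + (v_{k-1} + v_{k+1})/2 for 1 ≤ k ≤ 193. The particular solution to v_k − (v_{k-1} + v_{k+1})/2 = 1 is v_k = −k^2. Adding homogeneous solution A + B k and matching boundaries gives v_k = k (194 − k). Substituting k = 147: v_147 = 147 · 47 = 6909.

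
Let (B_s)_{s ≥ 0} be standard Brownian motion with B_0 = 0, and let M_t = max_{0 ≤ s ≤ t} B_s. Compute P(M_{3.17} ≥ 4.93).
P(M_{3.17} ≥ 4.93) = 2·P(B_{3.17} ≥ 4.93) = 2(1 − Φ(4.93/√3.17)) ≈ 0.0056

By the reflection principle for Brownian motion, P(M_t ≥ a) = 2 · P(B_t ≥ a) for a ≥ 0. Since B_t ~ N(0, t), P(B_t ≥ 4.93) = 1 − Φ(4.93/√t) = 1 − Φ(4.93/√3.17) = 1 − Φ(2.7690). So
  P(M_{3.17} ≥ 4.93) = 2(1 − Φ(2.7690)) ≈ 0.0056.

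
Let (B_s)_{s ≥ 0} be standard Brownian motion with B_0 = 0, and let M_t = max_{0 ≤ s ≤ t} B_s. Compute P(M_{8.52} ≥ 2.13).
P(M_{8.52} ≥ 2.13) = 2·P(B_{8.52} ≥ 2.13) = 2(1 − Φ(2.13/√8.52)) ≈ 0.4656

By the reflection principle for Brownian motion, P(M_t ≥ a) = 2 · P(B_t ≥ a) for a ≥ 0. Since B_t ~ N(0, t), P(B_t ≥ 2.13) = 1 − Φ(2.13/√t) = 1 − Φ(2.13/√8.52) = 1 − Φ(0.7297). So
  P(M_{8.52} ≥ 2.13) = 2(1 − Φ(0.7297)) ≈ 0.4656.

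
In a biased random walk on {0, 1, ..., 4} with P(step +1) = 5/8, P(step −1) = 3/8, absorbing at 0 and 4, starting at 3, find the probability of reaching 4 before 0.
P(hit 4 before 0) = (1 − (3/5)^3) / (1 − (3/5)^4) = 245/272

Let u_k denote P(reach 4 before 0 | start at k). Boundary: u_0 = 0, u_4 = 1. Recurrence: u_k = 5/8·u_{k+1} + 3/8·u_{k-1} for 1 ≤ k ≤ 3. Try u_k = A + B·r^k with r = q/p = (3/8)/(5/8) = 3/5. Substitution satisfies the recurrence; boundary conditions give:
  u_k = (1 − r^k) / (1 − r^N) = (1 − (3/5)^3) / (1 − (3/5)^4) = 245/272.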